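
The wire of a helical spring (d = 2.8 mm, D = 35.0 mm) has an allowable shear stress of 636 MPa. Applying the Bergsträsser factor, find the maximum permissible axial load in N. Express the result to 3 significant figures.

142 N

C = D/d = 35.0/2.8 = 12.5000
K_B = (4C+2)/(4C−3) = 52.000/47.000 = 1.1064
τ_max = K·8FD/(πd³) → F_max = τ_allow·πd³/(8DK)
F_max = 636·π·2.8³/(8·35.0·1.1064) = 43861/309.79 = 141.59 N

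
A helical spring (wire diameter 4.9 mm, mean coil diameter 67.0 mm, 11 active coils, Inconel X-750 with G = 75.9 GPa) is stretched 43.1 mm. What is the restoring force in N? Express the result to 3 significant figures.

k = Gd⁴/(8D³N_a) = (75.9×10³)(4.9⁴)/(8·67.0³·11) = 1.6532 N/mm
F = k·δ = 1.6532 × 43.1 = 71.252 N

71.3 N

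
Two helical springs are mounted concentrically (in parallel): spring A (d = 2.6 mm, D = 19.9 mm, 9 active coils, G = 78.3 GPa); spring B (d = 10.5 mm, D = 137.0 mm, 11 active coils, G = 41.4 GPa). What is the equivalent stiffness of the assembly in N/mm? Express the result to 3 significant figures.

8.53 N/mm

k_A = Gd⁴/(8D³N_a) = (78.3×10³)(2.6⁴)/(8·19.9³·9) = 6.3061 N/mm
k_B = Gd⁴/(8D³N_a) = (41.4×10³)(10.5⁴)/(8·137.0³·11) = 2.2239 N/mm
Parallel: k_eq = 6.3061 + 2.2239 = 8.53 N/mm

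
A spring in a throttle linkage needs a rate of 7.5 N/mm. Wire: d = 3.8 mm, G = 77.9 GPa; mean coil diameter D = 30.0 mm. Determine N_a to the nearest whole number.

10

N_a = Gd⁴/(8D³k) = (77.9×10³ × 3.8⁴)/(8 × 30.0³ × 7.5)
    = 1.62432e+07 / 1.62e+06 = 10.03 → 10 coils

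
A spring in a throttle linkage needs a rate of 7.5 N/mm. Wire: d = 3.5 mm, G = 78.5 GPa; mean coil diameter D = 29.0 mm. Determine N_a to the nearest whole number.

N_a = Gd⁴/(8D³k) = (78.5×10³ × 3.5⁴)/(8 × 29.0³ × 7.5)
    = 1.17799e+07 / 1.46334e+06 = 8.05 → 8 coils

8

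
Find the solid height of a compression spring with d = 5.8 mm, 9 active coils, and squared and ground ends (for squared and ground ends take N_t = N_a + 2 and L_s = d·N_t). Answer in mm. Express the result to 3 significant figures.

63.8 mm

squared and ground ends: N_t = N_a + 2 = 9 + 2 = 11
L_s = d·N_t = 5.8 × 11 = 63.8 mm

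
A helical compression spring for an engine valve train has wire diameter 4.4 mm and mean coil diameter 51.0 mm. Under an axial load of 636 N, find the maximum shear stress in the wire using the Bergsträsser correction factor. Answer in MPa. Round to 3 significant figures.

1080 MPa

Spring index C = D/d = 51.0/4.4 = 11.5909
K_B = (4C+2)/(4C−3) = 48.364/43.364 = 1.1153
τ₀ = 8FD/(πd³) = 8·636·51.0/(π·4.4³) = 259488/267.61 = 969.64 MPa
τ_max = K·τ₀ = 1.1153 × 969.64 = 1081.4 MPa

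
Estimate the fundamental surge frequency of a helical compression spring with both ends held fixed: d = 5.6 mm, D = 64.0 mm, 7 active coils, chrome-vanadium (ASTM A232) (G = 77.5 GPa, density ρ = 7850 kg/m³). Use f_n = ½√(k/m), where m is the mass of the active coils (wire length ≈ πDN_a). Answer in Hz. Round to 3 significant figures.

k = Gd⁴/(8D³N_a) = (77.5×10³)(5.6⁴)/(8·64.0³·7) = 5.1919 N/mm = 5191.9 N/m
Wire length L = πDN_a = π·64.0·7 = 1407.4 mm
m = ρ·(πd²/4)·L = 7850 × 24.63×10⁻⁶ m² × 1.4074 m = 0.27212 kg
f_n = ½√(k/m) = 0.5·√(5191.9/0.27212) = 0.5·√(19079) = 69.064 Hz

69.1 Hz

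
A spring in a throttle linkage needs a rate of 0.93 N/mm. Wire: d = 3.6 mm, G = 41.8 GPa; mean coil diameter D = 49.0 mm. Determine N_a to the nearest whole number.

8

N_a = Gd⁴/(8D³k) = (41.8×10³ × 3.6⁴)/(8 × 49.0³ × 0.93)
    = 7.02079e+06 / 875309 = 8.021 → 8 coils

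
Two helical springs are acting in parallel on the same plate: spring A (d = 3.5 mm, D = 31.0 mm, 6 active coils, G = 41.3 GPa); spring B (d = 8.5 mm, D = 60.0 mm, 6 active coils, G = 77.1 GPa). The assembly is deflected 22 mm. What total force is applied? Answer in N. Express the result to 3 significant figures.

k_A = Gd⁴/(8D³N_a) = (41.3×10³)(3.5⁴)/(8·31.0³·6) = 4.3341 N/mm
k_B = Gd⁴/(8D³N_a) = (77.1×10³)(8.5⁴)/(8·60.0³·6) = 38.818 N/mm
Parallel: k_eq = 4.3341 + 38.818 = 43.152 N/mm
F = k_eq·δ = 43.152·22 = 949.35 N

949 N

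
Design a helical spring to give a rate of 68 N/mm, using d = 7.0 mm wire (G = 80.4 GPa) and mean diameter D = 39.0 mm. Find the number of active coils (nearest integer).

6

N_a = Gd⁴/(8D³k) = (80.4×10³ × 7.0⁴)/(8 × 39.0³ × 68)
    = 1.9304e+08 / 3.22695e+07 = 5.982 → 6 coils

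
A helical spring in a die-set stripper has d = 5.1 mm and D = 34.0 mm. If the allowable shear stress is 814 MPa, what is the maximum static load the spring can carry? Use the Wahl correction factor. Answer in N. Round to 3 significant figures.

1020 N

C = D/d = 34.0/5.1 = 6.6667
K_W = (4C−1)/(4C−4) + 0.615/C = 25.667/22.667 + 0.0922 = 1.2246
τ_max = K·8FD/(πd³) → F_max = τ_allow·πd³/(8DK)
F_max = 814·π·5.1³/(8·34.0·1.2246) = 3.3922e+05/333.09 = 1018.4 N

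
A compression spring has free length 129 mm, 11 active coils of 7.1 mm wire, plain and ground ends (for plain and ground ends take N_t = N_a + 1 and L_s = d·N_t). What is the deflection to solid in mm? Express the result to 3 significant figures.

43.8 mm

N_t = 12; L_s = 7.1·12 = 85.2 mm
δ_solid = L₀ − L_s = 129 − 85.2 = 43.8 mm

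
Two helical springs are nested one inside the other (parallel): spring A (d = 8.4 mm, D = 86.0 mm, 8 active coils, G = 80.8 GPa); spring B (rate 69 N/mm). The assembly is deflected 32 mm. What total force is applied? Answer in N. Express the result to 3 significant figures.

2520 N

k_A = Gd⁴/(8D³N_a) = (80.8×10³)(8.4⁴)/(8·86.0³·8) = 9.8822 N/mm
Parallel: k_eq = 9.8822 + 69 = 78.882 N/mm
F = k_eq·δ = 78.882·32 = 2524.2 N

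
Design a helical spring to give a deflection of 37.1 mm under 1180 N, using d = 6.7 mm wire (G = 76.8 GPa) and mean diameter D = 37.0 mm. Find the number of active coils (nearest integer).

12

Required rate k = F/δ = 1180/37.1 = 31.806 N/mm
N_a = Gd⁴/(8D³k) = (76.8×10³ × 6.7⁴)/(8 × 37.0³ × 31.806)
    = 1.54761e+08 / 1.28885e+07 = 12.01 → 12 coils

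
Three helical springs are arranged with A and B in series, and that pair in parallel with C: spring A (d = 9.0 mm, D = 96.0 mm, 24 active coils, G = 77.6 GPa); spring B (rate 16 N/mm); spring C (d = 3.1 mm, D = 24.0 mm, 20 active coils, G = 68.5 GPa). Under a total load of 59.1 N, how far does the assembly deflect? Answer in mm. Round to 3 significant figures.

k_A = Gd⁴/(8D³N_a) = (77.6×10³)(9.0⁴)/(8·96.0³·24) = 2.9972 N/mm
k_C = Gd⁴/(8D³N_a) = (68.5×10³)(3.1⁴)/(8·24.0³·20) = 2.8601 N/mm
Springs A,B series: k_AB = 1/(1/2.9972+1/16) = 2.5243 N/mm; parallel with C: k_eq = 2.5243+2.8601 = 5.3845 N/mm
δ = F/k_eq = 59.1/5.3845 = 10.976 mm

11.0 mm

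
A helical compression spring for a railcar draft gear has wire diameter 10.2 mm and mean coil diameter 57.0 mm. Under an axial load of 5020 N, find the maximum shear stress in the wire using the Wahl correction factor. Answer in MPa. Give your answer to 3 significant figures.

874 MPa

Spring index C = D/d = 57.0/10.2 = 5.5882
K_W = (4C−1)/(4C−4) + 0.615/C = 21.353/18.353 + 0.1101 = 1.2735
τ₀ = 8FD/(πd³) = 8·5020·57.0/(π·10.2³) = 2.28912e+06/3333.9 = 686.62 MPa
τ_max = K·τ₀ = 1.2735 × 686.62 = 874.42 MPa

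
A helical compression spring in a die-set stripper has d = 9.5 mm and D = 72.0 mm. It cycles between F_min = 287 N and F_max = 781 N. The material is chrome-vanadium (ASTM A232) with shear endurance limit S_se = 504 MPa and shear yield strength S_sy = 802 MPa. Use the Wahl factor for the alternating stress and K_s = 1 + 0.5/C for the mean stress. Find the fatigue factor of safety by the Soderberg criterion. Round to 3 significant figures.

C = D/d = 72.0/9.5 = 7.5789; K_W = (4C−1)/(4C−4)+0.615/C = 1.1951; K_s = 1+0.5/C = 1.0660
F_a = (F_max−F_min)/2 = 247 N; F_m = (F_max+F_min)/2 = 534 N
τ_a = K_W·8F_aD/(πd³) = 1.1951 × 52.82 = 63.128 MPa
τ_m = K_s·8F_mD/(πd³) = 1.0660 × 114.19 = 121.73 MPa
Soderberg: 1/n_f = τ_a/S_se + τ_m/S_sy = 63.128/504 + 121.73/802 = 0.12525 + 0.15178 = 0.27703
n_f = 1/0.27703 = 3.61

3.61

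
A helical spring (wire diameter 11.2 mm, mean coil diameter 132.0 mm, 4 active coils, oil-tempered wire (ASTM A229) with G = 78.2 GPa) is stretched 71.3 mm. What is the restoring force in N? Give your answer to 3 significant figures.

k = Gd⁴/(8D³N_a) = (78.2×10³)(11.2⁴)/(8·132.0³·4) = 16.719 N/mm
F = k·δ = 16.719 × 71.3 = 1192.1 N

1190 N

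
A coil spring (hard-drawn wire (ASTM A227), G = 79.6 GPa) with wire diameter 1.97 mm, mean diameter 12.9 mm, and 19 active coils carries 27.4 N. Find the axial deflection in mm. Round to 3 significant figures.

7.46 mm

k = Gd⁴/(8D³N_a) = (79.6×10³)(1.97⁴)/(8·12.9³·19) = 3.6742 N/mm
δ = F/k = 27.4 / 3.6742 = 7.4574 mm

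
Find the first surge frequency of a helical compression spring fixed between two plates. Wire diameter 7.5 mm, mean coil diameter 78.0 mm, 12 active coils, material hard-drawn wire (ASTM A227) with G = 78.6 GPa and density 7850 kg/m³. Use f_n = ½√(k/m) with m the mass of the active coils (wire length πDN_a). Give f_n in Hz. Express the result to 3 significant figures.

k = Gd⁴/(8D³N_a) = (78.6×10³)(7.5⁴)/(8·78.0³·12) = 5.459 N/mm = 5459 N/m
Wire length L = πDN_a = π·78.0·12 = 2940.5 mm
m = ρ·(πd²/4)·L = 7850 × 44.179×10⁻⁶ m² × 2.9405 m = 1.0198 kg
f_n = ½√(k/m) = 0.5·√(5459/1.0198) = 0.5·√(5353.1) = 36.582 Hz

36.6 Hz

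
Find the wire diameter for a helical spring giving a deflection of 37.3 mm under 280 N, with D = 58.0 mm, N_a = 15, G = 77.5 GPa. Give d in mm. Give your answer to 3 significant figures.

6.90 mm

Required rate k = F/δ = 280/37.3 = 7.5067 N/mm
d = (8D³N_a·k / G)^(1/4) = (8·58.0³·15·7.5067 / (77.5×10³))^0.25
  = (2267.8)^0.25 = 6.9009 mm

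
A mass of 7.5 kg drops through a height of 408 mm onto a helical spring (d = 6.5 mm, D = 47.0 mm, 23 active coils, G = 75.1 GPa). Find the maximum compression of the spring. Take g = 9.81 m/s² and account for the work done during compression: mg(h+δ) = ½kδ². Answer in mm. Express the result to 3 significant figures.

104 mm

k = Gd⁴/(8D³N_a) = (75.1×10³)(6.5⁴)/(8·47.0³·23) = 7.0175 N/mm
W = mg = 7.5 × 9.81 = 73.575 N
½kδ² − Wδ − Wh = 0 → δ = (W + √(W² + 2kWh))/k
δ = (73.575 + √(5413.3 + 421311))/7.0175 = (73.575 + 653.24)/7.0175 = 103.57 mm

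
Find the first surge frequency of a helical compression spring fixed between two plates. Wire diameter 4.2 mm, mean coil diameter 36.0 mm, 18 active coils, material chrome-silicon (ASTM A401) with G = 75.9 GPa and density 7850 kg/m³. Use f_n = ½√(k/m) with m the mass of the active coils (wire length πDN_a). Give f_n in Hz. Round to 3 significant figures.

63.0 Hz

k = Gd⁴/(8D³N_a) = (75.9×10³)(4.2⁴)/(8·36.0³·18) = 3.5154 N/mm = 3515.4 N/m
Wire length L = πDN_a = π·36.0·18 = 2035.8 mm
m = ρ·(πd²/4)·L = 7850 × 13.854×10⁻⁶ m² × 2.0358 m = 0.2214 kg
f_n = ½√(k/m) = 0.5·√(3515.4/0.2214) = 0.5·√(15878) = 63.003 Hz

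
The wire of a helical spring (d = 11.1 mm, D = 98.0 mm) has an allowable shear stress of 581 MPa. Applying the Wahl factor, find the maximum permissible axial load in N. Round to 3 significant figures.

2730 N

C = D/d = 98.0/11.1 = 8.8288
K_W = (4C−1)/(4C−4) + 0.615/C = 34.315/31.315 + 0.0697 = 1.1655
τ_max = K·8FD/(πd³) → F_max = τ_allow·πd³/(8DK)
F_max = 581·π·11.1³/(8·98.0·1.1655) = 2.4963e+06/913.72 = 2732 N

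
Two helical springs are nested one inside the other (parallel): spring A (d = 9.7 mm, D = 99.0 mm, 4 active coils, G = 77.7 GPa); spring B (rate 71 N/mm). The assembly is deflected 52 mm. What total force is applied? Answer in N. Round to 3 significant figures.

k_A = Gd⁴/(8D³N_a) = (77.7×10³)(9.7⁴)/(8·99.0³·4) = 22.154 N/mm
Parallel: k_eq = 22.154 + 71 = 93.154 N/mm
F = k_eq·δ = 93.154·52 = 4844 N

4840 N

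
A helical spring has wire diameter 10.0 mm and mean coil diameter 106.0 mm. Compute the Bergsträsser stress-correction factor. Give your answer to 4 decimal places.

C = D/d = 106.0/10.0 = 10.6000
K_B = (4C+2)/(4C−3) = 44.400/39.400 = 1.1269

1.1269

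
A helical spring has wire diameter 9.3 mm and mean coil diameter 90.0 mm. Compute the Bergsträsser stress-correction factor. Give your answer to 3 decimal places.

1.140

C = D/d = 90.0/9.3 = 9.6774
K_B = (4C+2)/(4C−3) = 40.710/35.710 = 1.1400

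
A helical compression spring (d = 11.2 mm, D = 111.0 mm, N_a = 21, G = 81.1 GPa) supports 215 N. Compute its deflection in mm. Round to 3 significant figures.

k = Gd⁴/(8D³N_a) = (81.1×10³)(11.2⁴)/(8·111.0³·21) = 5.5541 N/mm
δ = F/k = 215 / 5.5541 = 38.71 mm

38.7 mm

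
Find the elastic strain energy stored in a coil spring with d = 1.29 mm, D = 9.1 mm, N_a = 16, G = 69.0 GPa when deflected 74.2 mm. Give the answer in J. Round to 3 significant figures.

k = Gd⁴/(8D³N_a) = (69.0×10³)(1.29⁴)/(8·9.1³·16) = 1.981 N/mm
U = ½kδ² = 0.5 × 1.981 × 74.2² = 5453.2 N·mm = 5.4532 J

5.45 J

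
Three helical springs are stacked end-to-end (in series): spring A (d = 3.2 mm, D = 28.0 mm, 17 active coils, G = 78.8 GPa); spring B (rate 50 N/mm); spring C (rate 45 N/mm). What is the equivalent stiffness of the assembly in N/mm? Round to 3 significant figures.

k_A = Gd⁴/(8D³N_a) = (78.8×10³)(3.2⁴)/(8·28.0³·17) = 2.7677 N/mm
Series: 1/k_eq = 1/2.7677 + 1/50 + 1/45 = 0.40354; k_eq = 2.4781 N/mm

2.48 N/mm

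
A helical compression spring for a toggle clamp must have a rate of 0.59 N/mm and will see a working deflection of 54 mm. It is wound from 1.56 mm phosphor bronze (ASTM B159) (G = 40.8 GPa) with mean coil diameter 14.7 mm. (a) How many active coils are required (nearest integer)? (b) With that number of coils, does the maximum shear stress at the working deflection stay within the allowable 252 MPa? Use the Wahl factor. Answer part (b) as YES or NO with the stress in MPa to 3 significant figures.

N_a = Gd⁴/(8D³k) = (40.8×10³)(1.56⁴)/(8·14.7³·0.59) = 16.12 → N_a = 16
Actual rate k = Gd⁴/(8D³·16) = 0.59429 N/mm
Working load F = kδ = 0.59429·54 = 32.092 N
C = 14.7/1.56 = 9.4231; K_W = (4C−1)/(4C−4)+0.615/C = 1.1543
τ_max = K_W·8FD/(πd³) = 1.1543·316.43 = 365.25 MPa
τ_max > 252 MPa → exceeds allowable

(a) 16 coils; (b) NO, τ_max = 365 MPa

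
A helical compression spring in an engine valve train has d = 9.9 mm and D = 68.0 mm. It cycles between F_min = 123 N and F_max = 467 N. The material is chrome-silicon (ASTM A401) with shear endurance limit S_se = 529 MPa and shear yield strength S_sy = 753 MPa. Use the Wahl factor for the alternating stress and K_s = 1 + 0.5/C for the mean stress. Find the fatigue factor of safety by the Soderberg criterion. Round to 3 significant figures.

C = D/d = 68.0/9.9 = 6.8687; K_W = (4C−1)/(4C−4)+0.615/C = 1.2173; K_s = 1+0.5/C = 1.0728
F_a = (F_max−F_min)/2 = 172 N; F_m = (F_max+F_min)/2 = 295 N
τ_a = K_W·8F_aD/(πd³) = 1.2173 × 30.695 = 37.366 MPa
τ_m = K_s·8F_mD/(πd³) = 1.0728 × 52.646 = 56.478 MPa
Soderberg: 1/n_f = τ_a/S_se + τ_m/S_sy = 37.366/529 + 56.478/753 = 0.07064 + 0.07500 = 0.14564
n_f = 1/0.14564 = 6.866

6.87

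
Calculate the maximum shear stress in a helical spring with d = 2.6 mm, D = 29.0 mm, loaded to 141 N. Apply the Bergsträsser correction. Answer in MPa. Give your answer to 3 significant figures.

Spring index C = D/d = 29.0/2.6 = 11.1538
K_B = (4C+2)/(4C−3) = 46.615/41.615 = 1.1201
τ₀ = 8FD/(πd³) = 8·141·29.0/(π·2.6³) = 32712/55.217 = 592.43 MPa
τ_max = K·τ₀ = 1.1201 × 592.43 = 663.61 MPa

664 MPa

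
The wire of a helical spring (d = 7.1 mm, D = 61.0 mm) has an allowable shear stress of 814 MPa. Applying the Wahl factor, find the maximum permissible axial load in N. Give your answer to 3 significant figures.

1600 N

C = D/d = 61.0/7.1 = 8.5915
K_W = (4C−1)/(4C−4) + 0.615/C = 33.366/30.366 + 0.0716 = 1.1704
τ_max = K·8FD/(πd³) → F_max = τ_allow·πd³/(8DK)
F_max = 814·π·7.1³/(8·61.0·1.1704) = 9.1527e+05/571.14 = 1602.5 N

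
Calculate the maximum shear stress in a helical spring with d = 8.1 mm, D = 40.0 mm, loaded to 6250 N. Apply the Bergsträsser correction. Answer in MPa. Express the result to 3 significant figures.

Spring index C = D/d = 40.0/8.1 = 4.9383
K_B = (4C+2)/(4C−3) = 21.753/16.753 = 1.2985
τ₀ = 8FD/(πd³) = 8·6250·40.0/(π·8.1³) = 2e+06/1669.6 = 1197.9 MPa
τ_max = K·τ₀ = 1.2985 × 1197.9 = 1555.4 MPa

1560 MPa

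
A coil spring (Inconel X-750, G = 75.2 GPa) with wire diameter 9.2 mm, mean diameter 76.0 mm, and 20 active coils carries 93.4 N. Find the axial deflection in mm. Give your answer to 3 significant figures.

12.2 mm

k = Gd⁴/(8D³N_a) = (75.2×10³)(9.2⁴)/(8·76.0³·20) = 7.6702 N/mm
δ = F/k = 93.4 / 7.6702 = 12.177 mm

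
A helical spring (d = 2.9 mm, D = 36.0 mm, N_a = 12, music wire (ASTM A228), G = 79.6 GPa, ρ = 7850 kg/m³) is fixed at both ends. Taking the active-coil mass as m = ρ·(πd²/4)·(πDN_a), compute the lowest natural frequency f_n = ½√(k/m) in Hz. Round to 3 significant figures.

66.8 Hz

k = Gd⁴/(8D³N_a) = (79.6×10³)(2.9⁴)/(8·36.0³·12) = 1.257 N/mm = 1257 N/m
Wire length L = πDN_a = π·36.0·12 = 1357.2 mm
m = ρ·(πd²/4)·L = 7850 × 6.6052×10⁻⁶ m² × 1.3572 m = 0.07037 kg
f_n = ½√(k/m) = 0.5·√(1257/0.07037) = 0.5·√(17862) = 66.825 Hz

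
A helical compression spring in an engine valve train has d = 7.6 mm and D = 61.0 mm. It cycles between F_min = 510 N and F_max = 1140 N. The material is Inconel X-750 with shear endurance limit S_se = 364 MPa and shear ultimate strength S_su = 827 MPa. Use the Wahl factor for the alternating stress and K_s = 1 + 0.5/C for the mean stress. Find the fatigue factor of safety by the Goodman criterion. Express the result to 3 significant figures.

C = D/d = 61.0/7.6 = 8.0263; K_W = (4C−1)/(4C−4)+0.615/C = 1.1834; K_s = 1+0.5/C = 1.0623
F_a = (F_max−F_min)/2 = 315 N; F_m = (F_max+F_min)/2 = 825 N
τ_a = K_W·8F_aD/(πd³) = 1.1834 × 111.47 = 131.9 MPa
τ_m = K_s·8F_mD/(πd³) = 1.0623 × 291.93 = 310.12 MPa
Goodman: 1/n_f = τ_a/S_se + τ_m/S_su = 131.9/364 + 310.12/827 = 0.36237 + 0.37499 = 0.73737
n_f = 1/0.73737 = 1.356

1.36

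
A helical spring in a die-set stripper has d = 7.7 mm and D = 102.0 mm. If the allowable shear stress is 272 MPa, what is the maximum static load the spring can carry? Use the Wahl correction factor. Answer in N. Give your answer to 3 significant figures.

432 N

C = D/d = 102.0/7.7 = 13.2468
K_W = (4C−1)/(4C−4) + 0.615/C = 51.987/48.987 + 0.0464 = 1.1077
τ_max = K·8FD/(πd³) → F_max = τ_allow·πd³/(8DK)
F_max = 272·π·7.7³/(8·102.0·1.1077) = 3.9011e+05/903.86 = 431.61 N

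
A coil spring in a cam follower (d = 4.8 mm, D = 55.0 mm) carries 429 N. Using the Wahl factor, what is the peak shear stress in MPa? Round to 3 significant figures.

Spring index C = D/d = 55.0/4.8 = 11.4583
K_W = (4C−1)/(4C−4) + 0.615/C = 44.833/41.833 + 0.0537 = 1.1254
τ₀ = 8FD/(πd³) = 8·429·55.0/(π·4.8³) = 188760/347.44 = 543.3 MPa
τ_max = K·τ₀ = 1.1254 × 543.3 = 611.42 MPa

611 MPa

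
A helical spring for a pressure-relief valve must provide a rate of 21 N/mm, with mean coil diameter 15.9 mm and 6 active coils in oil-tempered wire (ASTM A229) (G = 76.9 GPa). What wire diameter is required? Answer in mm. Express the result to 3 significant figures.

2.69 mm

d = (8D³N_a·k / G)^(1/4) = (8·15.9³·6·21 / (76.9×10³))^0.25
  = (52.69)^0.25 = 2.6942 mm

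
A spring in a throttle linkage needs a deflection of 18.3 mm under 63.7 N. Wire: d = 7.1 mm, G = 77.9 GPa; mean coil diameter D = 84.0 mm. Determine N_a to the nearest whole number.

12

Required rate k = F/δ = 63.7/18.3 = 3.4809 N/mm
N_a = Gd⁴/(8D³k) = (77.9×10³ × 7.1⁴)/(8 × 84.0³ × 3.4809)
    = 1.97957e+08 / 1.6505e+07 = 11.99 → 12 coils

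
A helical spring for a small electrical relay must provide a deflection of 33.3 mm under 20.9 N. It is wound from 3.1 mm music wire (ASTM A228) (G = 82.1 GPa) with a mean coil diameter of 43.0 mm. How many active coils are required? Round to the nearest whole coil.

Required rate k = F/δ = 20.9/33.3 = 0.62763 N/mm
N_a = Gd⁴/(8D³k) = (82.1×10³ × 3.1⁴)/(8 × 43.0³ × 0.62763)
    = 7.58211e+06 / 399206 = 18.99 → 19 coils

19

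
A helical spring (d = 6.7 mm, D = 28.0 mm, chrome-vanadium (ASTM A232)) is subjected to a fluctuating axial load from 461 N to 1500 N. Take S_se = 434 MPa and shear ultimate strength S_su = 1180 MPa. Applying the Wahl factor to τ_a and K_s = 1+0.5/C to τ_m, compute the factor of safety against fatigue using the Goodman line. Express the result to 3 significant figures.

C = D/d = 28.0/6.7 = 4.1791; K_W = (4C−1)/(4C−4)+0.615/C = 1.3831; K_s = 1+0.5/C = 1.1196
F_a = (F_max−F_min)/2 = 519.5 N; F_m = (F_max+F_min)/2 = 980.5 N
τ_a = K_W·8F_aD/(πd³) = 1.3831 × 123.16 = 170.34 MPa
τ_m = K_s·8F_mD/(πd³) = 1.1196 × 232.45 = 260.26 MPa
Goodman: 1/n_f = τ_a/S_se + τ_m/S_su = 170.34/434 + 260.26/1180 = 0.39248 + 0.22056 = 0.61303
n_f = 1/0.61303 = 1.631

1.63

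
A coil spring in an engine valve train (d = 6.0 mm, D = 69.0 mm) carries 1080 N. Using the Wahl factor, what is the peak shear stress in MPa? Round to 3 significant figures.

Spring index C = D/d = 69.0/6.0 = 11.5000
K_W = (4C−1)/(4C−4) + 0.615/C = 45.000/42.000 + 0.0535 = 1.1249
τ₀ = 8FD/(πd³) = 8·1080·69.0/(π·6.0³) = 596160/678.58 = 878.54 MPa
τ_max = K·τ₀ = 1.1249 × 878.54 = 988.27 MPa

988 MPa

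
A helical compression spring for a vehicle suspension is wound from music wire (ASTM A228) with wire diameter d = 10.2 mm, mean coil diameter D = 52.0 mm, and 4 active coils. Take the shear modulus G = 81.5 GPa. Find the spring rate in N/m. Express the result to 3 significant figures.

k = Gd⁴/(8D³N_a) = (81.5×10³ × 10.2⁴) / (8 × 52.0³ × 4)
  = 8.82182e+08 / 4.49946e+06 = 196.06 N/mm = 1.9606e+05 N/m

196000 N/m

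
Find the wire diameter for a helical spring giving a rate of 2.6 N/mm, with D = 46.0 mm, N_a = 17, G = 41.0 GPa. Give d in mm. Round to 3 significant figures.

5.38 mm

d = (8D³N_a·k / G)^(1/4) = (8·46.0³·17·2.6 / (41.0×10³))^0.25
  = (839.46)^0.25 = 5.3827 mm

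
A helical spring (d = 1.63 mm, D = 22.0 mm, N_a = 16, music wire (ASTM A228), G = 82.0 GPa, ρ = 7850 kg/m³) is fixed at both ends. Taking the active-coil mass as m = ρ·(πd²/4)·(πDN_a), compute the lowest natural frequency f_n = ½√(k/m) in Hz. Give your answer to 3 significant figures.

k = Gd⁴/(8D³N_a) = (82.0×10³)(1.63⁴)/(8·22.0³·16) = 0.4247 N/mm = 424.7 N/m
Wire length L = πDN_a = π·22.0·16 = 1105.8 mm
m = ρ·(πd²/4)·L = 7850 × 2.0867×10⁻⁶ m² × 1.1058 m = 0.018115 kg
f_n = ½√(k/m) = 0.5·√(424.7/0.018115) = 0.5·√(23445) = 76.56 Hz

76.6 Hz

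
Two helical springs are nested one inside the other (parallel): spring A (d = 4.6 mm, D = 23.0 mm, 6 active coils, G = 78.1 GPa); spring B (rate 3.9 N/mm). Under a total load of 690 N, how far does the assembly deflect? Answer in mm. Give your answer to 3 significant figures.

k_A = Gd⁴/(8D³N_a) = (78.1×10³)(4.6⁴)/(8·23.0³·6) = 59.877 N/mm
Parallel: k_eq = 59.877 + 3.9 = 63.777 N/mm
δ = F/k_eq = 690/63.777 = 10.819 mm

10.8 mm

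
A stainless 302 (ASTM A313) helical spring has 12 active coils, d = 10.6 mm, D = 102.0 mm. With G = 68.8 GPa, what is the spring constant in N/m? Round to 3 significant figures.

8530 N/m

k = Gd⁴/(8D³N_a) = (68.8×10³ × 10.6⁴) / (8 × 102.0³ × 12)
  = 8.68584e+08 / 1.01876e+08 = 8.5259 N/mm = 8525.9 N/m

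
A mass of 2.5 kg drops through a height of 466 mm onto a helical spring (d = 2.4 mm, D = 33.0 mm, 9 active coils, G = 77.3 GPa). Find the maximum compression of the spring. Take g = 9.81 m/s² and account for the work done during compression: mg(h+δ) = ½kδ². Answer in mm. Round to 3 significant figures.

k = Gd⁴/(8D³N_a) = (77.3×10³)(2.4⁴)/(8·33.0³·9) = 0.99117 N/mm
W = mg = 2.5 × 9.81 = 24.525 N
½kδ² − Wδ − Wh = 0 → δ = (W + √(W² + 2kWh))/k
δ = (24.525 + √(601.48 + 22655.6))/0.99117 = (24.525 + 152.5)/0.99117 = 178.6 mm

179 mm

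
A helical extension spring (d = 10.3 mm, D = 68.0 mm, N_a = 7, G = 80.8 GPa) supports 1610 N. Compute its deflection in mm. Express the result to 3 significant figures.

31.2 mm

k = Gd⁴/(8D³N_a) = (80.8×10³)(10.3⁴)/(8·68.0³·7) = 51.647 N/mm
δ = F/k = 1610 / 51.647 = 31.173 mm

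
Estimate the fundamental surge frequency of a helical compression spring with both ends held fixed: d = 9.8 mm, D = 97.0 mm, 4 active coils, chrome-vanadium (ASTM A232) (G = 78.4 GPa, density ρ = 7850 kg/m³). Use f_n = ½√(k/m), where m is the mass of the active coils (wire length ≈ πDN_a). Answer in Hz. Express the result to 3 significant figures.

92.6 Hz

k = Gd⁴/(8D³N_a) = (78.4×10³)(9.8⁴)/(8·97.0³·4) = 24.76 N/mm = 24760 N/m
Wire length L = πDN_a = π·97.0·4 = 1218.9 mm
m = ρ·(πd²/4)·L = 7850 × 75.43×10⁻⁶ m² × 1.2189 m = 0.72176 kg
f_n = ½√(k/m) = 0.5·√(24760/0.72176) = 0.5·√(34305) = 92.609 Hz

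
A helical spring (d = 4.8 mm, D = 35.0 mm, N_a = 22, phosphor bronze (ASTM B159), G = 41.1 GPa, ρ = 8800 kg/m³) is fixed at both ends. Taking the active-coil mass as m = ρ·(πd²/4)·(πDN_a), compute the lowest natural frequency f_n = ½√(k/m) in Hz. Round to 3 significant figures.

43.3 Hz

k = Gd⁴/(8D³N_a) = (41.1×10³)(4.8⁴)/(8·35.0³·22) = 2.8913 N/mm = 2891.3 N/m
Wire length L = πDN_a = π·35.0·22 = 2419 mm
m = ρ·(πd²/4)·L = 8800 × 18.096×10⁻⁶ m² × 2.419 m = 0.38521 kg
f_n = ½√(k/m) = 0.5·√(2891.3/0.38521) = 0.5·√(7505.8) = 43.318 Hz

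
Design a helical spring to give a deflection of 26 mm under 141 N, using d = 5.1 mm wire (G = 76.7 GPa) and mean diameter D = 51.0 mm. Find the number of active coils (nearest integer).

Required rate k = F/δ = 141/26 = 5.4231 N/mm
N_a = Gd⁴/(8D³k) = (76.7×10³ × 5.1⁴)/(8 × 51.0³ × 5.4231)
    = 5.18891e+07 / 5.75501e+06 = 9.016 → 9 coils

9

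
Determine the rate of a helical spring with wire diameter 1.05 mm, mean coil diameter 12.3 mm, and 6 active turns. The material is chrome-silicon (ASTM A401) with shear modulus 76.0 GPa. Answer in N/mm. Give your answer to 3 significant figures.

1.03 N/mm

k = Gd⁴/(8D³N_a) = (76.0×10³ × 1.05⁴) / (8 × 12.3³ × 6)
  = 92378.5 / 89321.6 = 1.0342 N/mm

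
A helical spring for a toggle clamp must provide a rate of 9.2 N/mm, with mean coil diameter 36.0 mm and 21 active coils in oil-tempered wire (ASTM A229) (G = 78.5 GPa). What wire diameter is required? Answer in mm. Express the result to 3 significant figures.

5.51 mm

d = (8D³N_a·k / G)^(1/4) = (8·36.0³·21·9.2 / (78.5×10³))^0.25
  = (918.62)^0.25 = 5.5053 mm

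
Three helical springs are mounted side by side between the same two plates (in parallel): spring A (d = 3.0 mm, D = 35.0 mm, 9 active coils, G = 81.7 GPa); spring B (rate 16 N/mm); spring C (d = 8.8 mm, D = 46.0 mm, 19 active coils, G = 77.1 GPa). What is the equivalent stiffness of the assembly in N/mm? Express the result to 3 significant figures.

k_A = Gd⁴/(8D³N_a) = (81.7×10³)(3.0⁴)/(8·35.0³·9) = 2.1437 N/mm
k_C = Gd⁴/(8D³N_a) = (77.1×10³)(8.8⁴)/(8·46.0³·19) = 31.251 N/mm
Parallel: k_eq = 2.1437 + 16 + 31.251 = 49.395 N/mm

49.4 N/mm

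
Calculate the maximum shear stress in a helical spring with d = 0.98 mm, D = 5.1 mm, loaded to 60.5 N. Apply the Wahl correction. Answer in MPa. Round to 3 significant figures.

1080 MPa

Spring index C = D/d = 5.1/0.98 = 5.2041
K_W = (4C−1)/(4C−4) + 0.615/C = 19.816/16.816 + 0.1182 = 1.2966
τ₀ = 8FD/(πd³) = 8·60.5·5.1/(π·0.98³) = 2468.4/2.9568 = 834.81 MPa
τ_max = K·τ₀ = 1.2966 × 834.81 = 1082.4 MPa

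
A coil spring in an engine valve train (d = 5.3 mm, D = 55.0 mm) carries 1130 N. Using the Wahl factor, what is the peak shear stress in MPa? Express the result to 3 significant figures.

1210 MPa

Spring index C = D/d = 55.0/5.3 = 10.3774
K_W = (4C−1)/(4C−4) + 0.615/C = 40.509/37.509 + 0.0593 = 1.1392
τ₀ = 8FD/(πd³) = 8·1130·55.0/(π·5.3³) = 497200/467.71 = 1063 MPa
τ_max = K·τ₀ = 1.1392 × 1063 = 1211.1 MPa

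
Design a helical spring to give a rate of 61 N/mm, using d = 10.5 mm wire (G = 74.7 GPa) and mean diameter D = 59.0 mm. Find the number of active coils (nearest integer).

9

N_a = Gd⁴/(8D³k) = (74.7×10³ × 10.5⁴)/(8 × 59.0³ × 61)
    = 9.07983e+08 / 1.00225e+08 = 9.059 → 9 coils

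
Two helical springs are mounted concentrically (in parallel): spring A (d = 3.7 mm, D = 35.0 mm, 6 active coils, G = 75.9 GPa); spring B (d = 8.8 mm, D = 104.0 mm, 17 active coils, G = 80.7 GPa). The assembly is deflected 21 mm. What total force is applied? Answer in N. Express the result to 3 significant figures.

k_A = Gd⁴/(8D³N_a) = (75.9×10³)(3.7⁴)/(8·35.0³·6) = 6.912 N/mm
k_B = Gd⁴/(8D³N_a) = (80.7×10³)(8.8⁴)/(8·104.0³·17) = 3.1635 N/mm
Parallel: k_eq = 6.912 + 3.1635 = 10.075 N/mm
F = k_eq·δ = 10.075·21 = 211.58 N

212 N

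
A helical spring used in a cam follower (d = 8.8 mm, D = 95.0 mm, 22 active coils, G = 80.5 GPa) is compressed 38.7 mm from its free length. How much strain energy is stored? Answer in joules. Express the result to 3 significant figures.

k = Gd⁴/(8D³N_a) = (80.5×10³)(8.8⁴)/(8·95.0³·22) = 3.1992 N/mm
U = ½kδ² = 0.5 × 3.1992 × 38.7² = 2395.7 N·mm = 2.3957 J

2.40 J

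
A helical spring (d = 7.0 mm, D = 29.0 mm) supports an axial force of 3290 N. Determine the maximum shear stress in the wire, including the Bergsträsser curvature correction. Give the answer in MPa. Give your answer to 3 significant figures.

Spring index C = D/d = 29.0/7.0 = 4.1429
K_B = (4C+2)/(4C−3) = 18.571/13.571 = 1.3684
τ₀ = 8FD/(πd³) = 8·3290·29.0/(π·7.0³) = 763280/1077.6 = 708.34 MPa
τ_max = K·τ₀ = 1.3684 × 708.34 = 969.3 MPa

969 MPa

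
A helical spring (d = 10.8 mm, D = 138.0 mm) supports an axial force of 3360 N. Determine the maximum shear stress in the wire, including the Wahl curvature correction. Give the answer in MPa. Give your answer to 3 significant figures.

Spring index C = D/d = 138.0/10.8 = 12.7778
K_W = (4C−1)/(4C−4) + 0.615/C = 50.111/47.111 + 0.0481 = 1.1118
τ₀ = 8FD/(πd³) = 8·3360·138.0/(π·10.8³) = 3.70944e+06/3957.5 = 937.32 MPa
τ_max = K·τ₀ = 1.1118 × 937.32 = 1042.1 MPa

1040 MPa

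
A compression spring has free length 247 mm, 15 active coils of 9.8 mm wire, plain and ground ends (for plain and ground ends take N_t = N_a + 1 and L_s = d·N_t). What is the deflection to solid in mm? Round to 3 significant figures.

N_t = 16; L_s = 9.8·16 = 156.8 mm
δ_solid = L₀ − L_s = 247 − 156.8 = 90.2 mm

90.2 mm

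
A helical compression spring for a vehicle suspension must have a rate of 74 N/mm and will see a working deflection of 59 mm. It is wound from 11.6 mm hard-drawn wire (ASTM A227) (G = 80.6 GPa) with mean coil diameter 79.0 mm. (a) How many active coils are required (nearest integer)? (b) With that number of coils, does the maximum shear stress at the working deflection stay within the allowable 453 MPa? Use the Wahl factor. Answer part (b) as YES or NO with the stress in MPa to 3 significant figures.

N_a = Gd⁴/(8D³k) = (80.6×10³)(11.6⁴)/(8·79.0³·74) = 5 → N_a = 5
Actual rate k = Gd⁴/(8D³·5) = 73.999 N/mm
Working load F = kδ = 73.999·59 = 4365.9 N
C = 79.0/11.6 = 6.8103; K_W = (4C−1)/(4C−4)+0.615/C = 1.2194
τ_max = K_W·8FD/(πd³) = 1.2194·562.69 = 686.14 MPa
τ_max > 453 MPa → exceeds allowable

(a) 5 coils; (b) NO, τ_max = 686 MPa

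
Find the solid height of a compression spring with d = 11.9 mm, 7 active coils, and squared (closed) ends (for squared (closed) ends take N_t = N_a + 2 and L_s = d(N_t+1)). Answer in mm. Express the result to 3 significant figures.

squared (closed) ends: N_t = N_a + 2 = 7 + 2 = 9
L_s = d·(N_t+1) = 11.9 × 10 = 119 mm

119 mm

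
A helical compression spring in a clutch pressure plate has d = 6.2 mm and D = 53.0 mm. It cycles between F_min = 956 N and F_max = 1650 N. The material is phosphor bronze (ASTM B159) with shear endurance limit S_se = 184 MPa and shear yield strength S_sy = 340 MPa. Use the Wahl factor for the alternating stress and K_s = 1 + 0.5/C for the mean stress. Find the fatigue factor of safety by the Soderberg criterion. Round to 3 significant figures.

C = D/d = 53.0/6.2 = 8.5484; K_W = (4C−1)/(4C−4)+0.615/C = 1.1713; K_s = 1+0.5/C = 1.0585
F_a = (F_max−F_min)/2 = 347 N; F_m = (F_max+F_min)/2 = 1303 N
τ_a = K_W·8F_aD/(πd³) = 1.1713 × 196.5 = 230.17 MPa
τ_m = K_s·8F_mD/(πd³) = 1.0585 × 737.88 = 781.04 MPa
Soderberg: 1/n_f = τ_a/S_se + τ_m/S_sy = 230.17/184 + 781.04/340 = 1.25090 + 2.29717 = 3.5481
n_f = 1/3.5481 = 0.2818

0.282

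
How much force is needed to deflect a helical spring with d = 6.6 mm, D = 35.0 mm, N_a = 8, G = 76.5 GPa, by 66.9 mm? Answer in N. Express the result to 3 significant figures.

3540 N

k = Gd⁴/(8D³N_a) = (76.5×10³)(6.6⁴)/(8·35.0³·8) = 52.9 N/mm
F = k·δ = 52.9 × 66.9 = 3539 N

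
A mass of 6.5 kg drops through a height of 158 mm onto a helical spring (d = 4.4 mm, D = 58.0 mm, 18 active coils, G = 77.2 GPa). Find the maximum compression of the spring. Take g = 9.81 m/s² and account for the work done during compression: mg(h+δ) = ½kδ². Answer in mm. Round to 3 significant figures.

215 mm

k = Gd⁴/(8D³N_a) = (77.2×10³)(4.4⁴)/(8·58.0³·18) = 1.0299 N/mm
W = mg = 6.5 × 9.81 = 63.765 N
½kδ² − Wδ − Wh = 0 → δ = (W + √(W² + 2kWh))/k
δ = (63.765 + √(4066 + 20751.6))/1.0299 = (63.765 + 157.54)/1.0299 = 214.88 mm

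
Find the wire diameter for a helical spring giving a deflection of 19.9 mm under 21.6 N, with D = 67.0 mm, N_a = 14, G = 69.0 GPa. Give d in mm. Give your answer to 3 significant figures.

4.80 mm

Required rate k = F/δ = 21.6/19.9 = 1.0854 N/mm
d = (8D³N_a·k / G)^(1/4) = (8·67.0³·14·1.0854 / (69.0×10³))^0.25
  = (529.9)^0.25 = 4.7979 mm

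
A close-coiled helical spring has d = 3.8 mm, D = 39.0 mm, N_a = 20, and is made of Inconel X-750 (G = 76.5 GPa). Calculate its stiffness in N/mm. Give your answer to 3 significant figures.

k = Gd⁴/(8D³N_a) = (76.5×10³ × 3.8⁴) / (8 × 39.0³ × 20)
  = 1.59513e+07 / 9.49104e+06 = 1.6807 N/mm

1.68 N/mm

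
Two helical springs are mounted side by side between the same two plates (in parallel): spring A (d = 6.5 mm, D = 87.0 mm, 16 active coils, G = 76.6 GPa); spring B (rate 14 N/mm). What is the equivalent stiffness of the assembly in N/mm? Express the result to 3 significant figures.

15.6 N/mm

k_A = Gd⁴/(8D³N_a) = (76.6×10³)(6.5⁴)/(8·87.0³·16) = 1.6222 N/mm
Parallel: k_eq = 1.6222 + 14 = 15.622 N/mm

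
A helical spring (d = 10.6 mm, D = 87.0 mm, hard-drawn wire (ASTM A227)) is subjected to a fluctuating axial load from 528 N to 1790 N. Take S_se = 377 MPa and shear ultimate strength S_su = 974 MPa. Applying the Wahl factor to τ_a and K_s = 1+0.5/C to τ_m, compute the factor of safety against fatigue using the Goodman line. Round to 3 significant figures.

1.66

C = D/d = 87.0/10.6 = 8.2075; K_W = (4C−1)/(4C−4)+0.615/C = 1.1790; K_s = 1+0.5/C = 1.0609
F_a = (F_max−F_min)/2 = 631 N; F_m = (F_max+F_min)/2 = 1159 N
τ_a = K_W·8F_aD/(πd³) = 1.1790 × 117.37 = 138.38 MPa
τ_m = K_s·8F_mD/(πd³) = 1.0609 × 215.59 = 228.72 MPa
Goodman: 1/n_f = τ_a/S_se + τ_m/S_su = 138.38/377 + 228.72/974 = 0.36706 + 0.23483 = 0.60189
n_f = 1/0.60189 = 1.661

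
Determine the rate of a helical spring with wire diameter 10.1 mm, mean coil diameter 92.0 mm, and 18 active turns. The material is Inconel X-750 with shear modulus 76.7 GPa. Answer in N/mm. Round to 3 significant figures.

7.12 N/mm

k = Gd⁴/(8D³N_a) = (76.7×10³ × 10.1⁴) / (8 × 92.0³ × 18)
  = 7.98143e+08 / 1.12131e+08 = 7.1179 N/mm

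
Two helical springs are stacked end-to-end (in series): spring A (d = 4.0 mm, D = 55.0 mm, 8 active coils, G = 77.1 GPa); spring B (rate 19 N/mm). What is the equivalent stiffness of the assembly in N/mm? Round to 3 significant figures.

1.69 N/mm

k_A = Gd⁴/(8D³N_a) = (77.1×10³)(4.0⁴)/(8·55.0³·8) = 1.8536 N/mm
Series: 1/k_eq = 1/1.8536 + 1/19 = 0.59211; k_eq = 1.6889 N/mm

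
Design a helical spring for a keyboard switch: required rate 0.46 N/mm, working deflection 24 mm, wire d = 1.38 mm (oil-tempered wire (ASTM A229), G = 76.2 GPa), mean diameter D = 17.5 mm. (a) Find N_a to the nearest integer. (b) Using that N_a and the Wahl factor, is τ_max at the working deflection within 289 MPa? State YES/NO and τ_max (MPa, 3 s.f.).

N_a = Gd⁴/(8D³k) = (76.2×10³)(1.38⁴)/(8·17.5³·0.46) = 14.01 → N_a = 14
Actual rate k = Gd⁴/(8D³·14) = 0.4604 N/mm
Working load F = kδ = 0.4604·24 = 11.05 N
C = 17.5/1.38 = 12.6812; K_W = (4C−1)/(4C−4)+0.615/C = 1.1127
τ_max = K_W·8FD/(πd³) = 1.1127·187.37 = 208.48 MPa
τ_max ≤ 289 MPa → acceptable

(a) 14 coils; (b) YES, τ_max = 208 MPa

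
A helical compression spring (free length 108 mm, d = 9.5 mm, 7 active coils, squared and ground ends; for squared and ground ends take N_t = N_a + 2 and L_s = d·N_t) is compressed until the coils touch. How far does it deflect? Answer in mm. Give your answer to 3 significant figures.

22.5 mm

N_t = 9; L_s = 9.5·9 = 85.5 mm
δ_solid = L₀ − L_s = 108 − 85.5 = 22.5 mm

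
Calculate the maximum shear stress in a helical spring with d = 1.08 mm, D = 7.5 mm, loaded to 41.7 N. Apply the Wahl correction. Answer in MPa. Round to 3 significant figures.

Spring index C = D/d = 7.5/1.08 = 6.9444
K_W = (4C−1)/(4C−4) + 0.615/C = 26.778/23.778 + 0.0886 = 1.2147
τ₀ = 8FD/(πd³) = 8·41.7·7.5/(π·1.08³) = 2502/3.9575 = 632.22 MPa
τ_max = K·τ₀ = 1.2147 × 632.22 = 767.97 MPa

768 MPa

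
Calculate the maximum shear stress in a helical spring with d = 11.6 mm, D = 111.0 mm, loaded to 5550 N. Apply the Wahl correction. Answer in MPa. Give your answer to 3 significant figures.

Spring index C = D/d = 111.0/11.6 = 9.5690
K_W = (4C−1)/(4C−4) + 0.615/C = 37.276/34.276 + 0.0643 = 1.1518
τ₀ = 8FD/(πd³) = 8·5550·111.0/(π·11.6³) = 4.9284e+06/4903.7 = 1005 MPa
τ_max = K·τ₀ = 1.1518 × 1005 = 1157.6 MPa

1160 MPa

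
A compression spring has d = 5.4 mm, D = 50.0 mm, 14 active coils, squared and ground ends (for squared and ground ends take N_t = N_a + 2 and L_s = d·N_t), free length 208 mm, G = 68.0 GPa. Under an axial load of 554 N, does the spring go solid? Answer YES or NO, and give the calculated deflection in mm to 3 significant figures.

YES, δ = 134 mm

k = Gd⁴/(8D³N_a) = (68.0×10³)(5.4⁴)/(8·50.0³·14) = 4.1301 N/mm
N_t = 16; L_s = 5.4·16 = 86.4 mm; δ_solid = L₀ − L_s = 208 − 86.4 = 121.6 mm
δ = F/k = 554/4.1301 = 134.14 mm
δ ≥ δ_solid → spring goes solid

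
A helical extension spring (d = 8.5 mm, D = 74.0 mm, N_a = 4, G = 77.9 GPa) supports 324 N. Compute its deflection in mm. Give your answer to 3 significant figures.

k = Gd⁴/(8D³N_a) = (77.9×10³)(8.5⁴)/(8·74.0³·4) = 31.359 N/mm
δ = F/k = 324 / 31.359 = 10.332 mm

10.3 mm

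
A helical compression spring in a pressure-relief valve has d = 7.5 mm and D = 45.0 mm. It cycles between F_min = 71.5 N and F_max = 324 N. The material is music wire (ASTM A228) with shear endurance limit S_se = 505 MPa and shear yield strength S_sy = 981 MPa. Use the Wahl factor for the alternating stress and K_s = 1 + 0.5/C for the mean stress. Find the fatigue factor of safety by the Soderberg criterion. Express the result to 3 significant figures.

6.93

C = D/d = 45.0/7.5 = 6.0000; K_W = (4C−1)/(4C−4)+0.615/C = 1.2525; K_s = 1+0.5/C = 1.0833
F_a = (F_max−F_min)/2 = 126.25 N; F_m = (F_max+F_min)/2 = 197.75 N
τ_a = K_W·8F_aD/(πd³) = 1.2525 × 34.293 = 42.951 MPa
τ_m = K_s·8F_mD/(πd³) = 1.0833 × 53.714 = 58.19 MPa
Soderberg: 1/n_f = τ_a/S_se + τ_m/S_sy = 42.951/505 + 58.19/981 = 0.08505 + 0.05932 = 0.14437
n_f = 1/0.14437 = 6.927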